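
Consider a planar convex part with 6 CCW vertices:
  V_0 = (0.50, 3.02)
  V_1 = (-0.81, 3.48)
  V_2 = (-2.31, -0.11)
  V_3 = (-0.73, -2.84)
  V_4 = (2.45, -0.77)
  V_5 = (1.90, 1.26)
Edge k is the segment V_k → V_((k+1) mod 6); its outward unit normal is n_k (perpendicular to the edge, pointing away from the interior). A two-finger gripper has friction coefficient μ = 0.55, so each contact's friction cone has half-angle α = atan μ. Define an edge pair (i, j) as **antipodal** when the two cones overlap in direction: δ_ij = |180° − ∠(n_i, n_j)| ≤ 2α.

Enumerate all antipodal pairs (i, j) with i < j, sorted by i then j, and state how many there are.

count = 6; pairs: (0,2), (0,3), (1,3), (1,4), (2,4), (2,5)

α = atan 0.55 = 28.81°;  2α = 57.62°
n_0 = (+0.3313, +0.9435)
n_1 = (-0.9227, +0.3855)
n_2 = (-0.8655, -0.5009)
n_3 = (+0.5455, -0.8381)
n_4 = (+0.9652, +0.2615)
n_5 = (+0.7826, +0.6225)
  (0,1): δ = 93.33°  ·
  (0,2): δ = 40.59°  ✓
  (0,3): δ = 52.41°  ✓
  (0,4): δ = 124.51°  ·
  (0,5): δ = 147.85°  ·
  (1,2): δ = 127.26°  ·
  (1,3): δ = 34.26°  ✓
  (1,4): δ = 37.84°  ✓
  (1,5): δ = 61.18°  ·
  (2,3): δ = 87.00°  ·
  (2,4): δ = 14.90°  ✓
  (2,5): δ = 8.44°  ✓
  (3,4): δ = 107.90°  ·
  (3,5): δ = 84.56°  ·
  (4,5): δ = 156.66°  ·
antipodal pairs: 6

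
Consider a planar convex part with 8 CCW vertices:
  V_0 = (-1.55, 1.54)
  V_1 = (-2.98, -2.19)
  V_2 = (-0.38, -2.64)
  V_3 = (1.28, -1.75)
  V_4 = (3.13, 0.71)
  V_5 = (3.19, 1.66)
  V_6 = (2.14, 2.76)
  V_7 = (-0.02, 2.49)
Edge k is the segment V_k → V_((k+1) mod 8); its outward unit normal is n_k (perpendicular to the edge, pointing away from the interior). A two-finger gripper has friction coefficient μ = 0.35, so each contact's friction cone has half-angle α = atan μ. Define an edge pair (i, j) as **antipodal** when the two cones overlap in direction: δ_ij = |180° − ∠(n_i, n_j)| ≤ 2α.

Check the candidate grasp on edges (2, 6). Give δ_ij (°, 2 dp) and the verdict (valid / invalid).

δ = 21.07°, valid

α = atan 0.35 = 19.29°;  2α = 38.58°
edge 2: e_2 = (+1.66, +0.89);  n_2 = (+0.4725, -0.8813)
edge 6: e_6 = (-2.16, -0.27);  n_6 = (-0.1240, +0.9923)
∠(n_2, n_6) = 158.93°
δ = |180° − 158.93°| = 21.07°
21.07° ≤ 2α = 38.58°  →  valid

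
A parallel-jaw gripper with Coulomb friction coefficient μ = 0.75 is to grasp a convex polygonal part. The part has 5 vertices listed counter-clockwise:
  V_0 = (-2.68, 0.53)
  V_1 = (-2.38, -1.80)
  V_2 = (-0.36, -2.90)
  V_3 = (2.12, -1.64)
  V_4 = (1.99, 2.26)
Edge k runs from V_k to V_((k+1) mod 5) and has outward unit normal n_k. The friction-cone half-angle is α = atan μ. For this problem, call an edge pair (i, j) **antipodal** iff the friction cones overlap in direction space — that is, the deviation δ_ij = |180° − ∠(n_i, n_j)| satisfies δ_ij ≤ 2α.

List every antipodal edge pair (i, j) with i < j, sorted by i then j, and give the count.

α = atan 0.75 = 36.87°;  2α = 73.74°
n_0 = (-0.9918, -0.1277)
n_1 = (-0.4782, -0.8782)
n_2 = (+0.4530, -0.8915)
n_3 = (+0.9994, +0.0333)
n_4 = (-0.3474, +0.9377)
  (0,1): δ = 125.91°  ·
  (0,2): δ = 70.40°  ✓
  (0,3): δ = 5.43°  ✓
  (0,4): δ = 102.99°  ·
  (1,2): δ = 124.50°  ·
  (1,3): δ = 59.52°  ✓
  (1,4): δ = 48.90°  ✓
  (2,3): δ = 115.02°  ·
  (2,4): δ = 6.61°  ✓
  (3,4): δ = 71.58°  ✓
antipodal pairs: 6

count = 6; pairs: (0,2), (0,3), (1,3), (1,4), (2,4), (3,4)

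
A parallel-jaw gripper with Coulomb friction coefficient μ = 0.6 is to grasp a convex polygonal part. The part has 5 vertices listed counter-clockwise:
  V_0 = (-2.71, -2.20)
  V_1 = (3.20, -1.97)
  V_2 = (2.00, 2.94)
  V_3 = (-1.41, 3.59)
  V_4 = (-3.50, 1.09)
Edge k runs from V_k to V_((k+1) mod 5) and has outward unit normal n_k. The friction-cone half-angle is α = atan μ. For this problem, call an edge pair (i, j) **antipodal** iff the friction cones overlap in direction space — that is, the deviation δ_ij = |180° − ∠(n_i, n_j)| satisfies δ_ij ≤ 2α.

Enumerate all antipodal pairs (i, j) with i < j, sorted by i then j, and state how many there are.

count = 4; pairs: (0,2), (0,3), (1,3), (1,4)

α = atan 0.6 = 30.96°;  2α = 61.93°
n_0 = (+0.0389, -0.9992)
n_1 = (+0.9714, +0.2374)
n_2 = (+0.1872, +0.9823)
n_3 = (-0.7672, +0.6414)
n_4 = (-0.9724, -0.2335)
  (0,1): δ = 78.49°  ·
  (0,2): δ = 13.02°  ✓
  (0,3): δ = 47.88°  ✓
  (0,4): δ = 101.27°  ·
  (1,2): δ = 114.53°  ·
  (1,3): δ = 53.63°  ✓
  (1,4): δ = 0.23°  ✓
  (2,3): δ = 119.10°  ·
  (2,4): δ = 65.71°  ·
  (3,4): δ = 126.60°  ·
antipodal pairs: 4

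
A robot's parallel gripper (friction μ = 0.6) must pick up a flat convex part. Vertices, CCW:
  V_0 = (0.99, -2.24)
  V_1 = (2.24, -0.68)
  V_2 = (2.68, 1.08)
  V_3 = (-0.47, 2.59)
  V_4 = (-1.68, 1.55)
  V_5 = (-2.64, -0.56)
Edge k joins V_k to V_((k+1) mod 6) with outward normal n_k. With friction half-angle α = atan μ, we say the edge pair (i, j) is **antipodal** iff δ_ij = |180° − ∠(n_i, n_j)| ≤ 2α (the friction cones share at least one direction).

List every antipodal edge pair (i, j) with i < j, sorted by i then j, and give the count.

count = 5; pairs: (0,3), (0,4), (1,3), (1,4), (2,5)

α = atan 0.6 = 30.96°;  2α = 61.93°
n_0 = (+0.7804, -0.6253)
n_1 = (+0.9701, -0.2425)
n_2 = (+0.4323, +0.9017)
n_3 = (-0.6518, +0.7584)
n_4 = (-0.9102, +0.4141)
n_5 = (-0.4200, -0.9075)
  (0,1): δ = 155.33°  ·
  (0,2): δ = 76.91°  ·
  (0,3): δ = 10.62°  ✓
  (0,4): δ = 14.24°  ✓
  (0,5): δ = 103.87°  ·
  (1,2): δ = 101.58°  ·
  (1,3): δ = 35.28°  ✓
  (1,4): δ = 10.43°  ✓
  (1,5): δ = 79.20°  ·
  (2,3): δ = 113.71°  ·
  (2,4): δ = 88.85°  ·
  (2,5): δ = 0.78°  ✓
  (3,4): δ = 155.14°  ·
  (3,5): δ = 65.51°  ·
  (4,5): δ = 90.37°  ·
antipodal pairs: 5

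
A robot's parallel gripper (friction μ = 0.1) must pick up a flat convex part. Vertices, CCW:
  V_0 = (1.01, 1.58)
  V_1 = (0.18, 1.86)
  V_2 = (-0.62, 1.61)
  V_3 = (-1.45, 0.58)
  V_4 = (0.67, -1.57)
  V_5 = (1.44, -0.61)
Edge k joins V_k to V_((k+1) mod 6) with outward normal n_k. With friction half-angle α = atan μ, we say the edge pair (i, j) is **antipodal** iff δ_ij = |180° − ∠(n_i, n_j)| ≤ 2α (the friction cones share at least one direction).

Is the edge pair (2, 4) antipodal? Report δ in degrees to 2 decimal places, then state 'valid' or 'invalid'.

δ = 0.13°, valid

α = atan 0.1 = 5.71°;  2α = 11.42°
edge 2: e_2 = (-0.83, -1.03);  n_2 = (-0.7787, +0.6275)
edge 4: e_4 = (+0.77, +0.96);  n_4 = (+0.7801, -0.6257)
∠(n_2, n_4) = 179.87°
δ = |180° − 179.87°| = 0.13°
0.13° ≤ 2α = 11.42°  →  valid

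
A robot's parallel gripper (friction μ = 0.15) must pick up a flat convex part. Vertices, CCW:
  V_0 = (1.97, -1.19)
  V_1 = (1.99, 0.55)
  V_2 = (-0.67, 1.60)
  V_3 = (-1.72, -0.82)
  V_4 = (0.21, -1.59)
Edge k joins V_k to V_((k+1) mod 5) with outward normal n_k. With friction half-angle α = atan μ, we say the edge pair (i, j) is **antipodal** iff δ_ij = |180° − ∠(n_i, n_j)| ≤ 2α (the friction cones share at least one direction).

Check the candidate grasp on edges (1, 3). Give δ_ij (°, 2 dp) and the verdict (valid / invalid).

δ = 0.21°, valid

α = atan 0.15 = 8.53°;  2α = 17.06°
edge 1: e_1 = (-2.66, +1.05);  n_1 = (+0.3672, +0.9302)
edge 3: e_3 = (+1.93, -0.77);  n_3 = (-0.3706, -0.9288)
∠(n_1, n_3) = 179.79°
δ = |180° − 179.79°| = 0.21°
0.21° ≤ 2α = 17.06°  →  valid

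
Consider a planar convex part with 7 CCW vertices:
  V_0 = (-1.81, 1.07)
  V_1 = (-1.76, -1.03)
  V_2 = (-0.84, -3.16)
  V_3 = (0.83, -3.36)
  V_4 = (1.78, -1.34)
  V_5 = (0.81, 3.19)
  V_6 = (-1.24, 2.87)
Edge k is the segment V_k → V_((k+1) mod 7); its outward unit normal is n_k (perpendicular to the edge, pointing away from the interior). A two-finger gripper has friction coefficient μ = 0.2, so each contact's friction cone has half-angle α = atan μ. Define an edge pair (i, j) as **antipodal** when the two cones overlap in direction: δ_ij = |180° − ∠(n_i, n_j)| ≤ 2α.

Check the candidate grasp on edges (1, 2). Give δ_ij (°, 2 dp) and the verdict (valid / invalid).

α = atan 0.2 = 11.31°;  2α = 22.62°
edge 1: e_1 = (+0.92, -2.13);  n_1 = (-0.9180, -0.3965)
edge 2: e_2 = (+1.67, -0.20);  n_2 = (-0.1189, -0.9929)
∠(n_1, n_2) = 59.81°
δ = |180° − 59.81°| = 120.19°
120.19° > 2α = 22.62°  →  invalid

δ = 120.19°, invalid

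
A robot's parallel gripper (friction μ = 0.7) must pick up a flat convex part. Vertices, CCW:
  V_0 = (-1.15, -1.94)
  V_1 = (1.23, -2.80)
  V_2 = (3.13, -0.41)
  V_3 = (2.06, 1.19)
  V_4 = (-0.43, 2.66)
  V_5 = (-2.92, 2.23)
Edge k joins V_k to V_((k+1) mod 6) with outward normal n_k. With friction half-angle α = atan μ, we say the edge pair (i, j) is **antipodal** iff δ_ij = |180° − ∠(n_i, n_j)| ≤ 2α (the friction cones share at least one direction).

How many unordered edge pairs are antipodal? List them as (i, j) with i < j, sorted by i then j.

α = atan 0.7 = 34.99°;  2α = 69.98°
n_0 = (-0.3398, -0.9405)
n_1 = (+0.7828, -0.6223)
n_2 = (+0.8313, +0.5559)
n_3 = (+0.5084, +0.8611)
n_4 = (-0.1702, +0.9854)
n_5 = (-0.9205, -0.3907)
  (0,1): δ = 108.62°  ·
  (0,2): δ = 36.36°  ✓
  (0,3): δ = 10.69°  ✓
  (0,4): δ = 29.66°  ✓
  (0,5): δ = 132.87°  ·
  (1,2): δ = 107.74°  ·
  (1,3): δ = 82.07°  ·
  (1,4): δ = 41.72°  ✓
  (1,5): δ = 61.48°  ✓
  (2,3): δ = 154.33°  ·
  (2,4): δ = 113.97°  ·
  (2,5): δ = 10.77°  ✓
  (3,4): δ = 139.65°  ·
  (3,5): δ = 36.44°  ✓
  (4,5): δ = 76.80°  ·
antipodal pairs: 7

count = 7; pairs: (0,2), (0,3), (0,4), (1,4), (1,5), (2,5), (3,5)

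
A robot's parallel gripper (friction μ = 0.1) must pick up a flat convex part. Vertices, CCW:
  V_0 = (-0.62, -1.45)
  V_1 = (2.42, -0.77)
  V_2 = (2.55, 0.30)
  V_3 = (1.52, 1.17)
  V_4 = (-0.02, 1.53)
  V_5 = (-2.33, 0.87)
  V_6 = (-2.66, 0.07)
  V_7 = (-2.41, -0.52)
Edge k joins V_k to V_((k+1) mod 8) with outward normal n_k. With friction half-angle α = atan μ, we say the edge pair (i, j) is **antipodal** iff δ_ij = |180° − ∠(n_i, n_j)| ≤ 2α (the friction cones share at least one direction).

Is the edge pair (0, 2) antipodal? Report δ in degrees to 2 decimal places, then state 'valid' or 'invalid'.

α = atan 0.1 = 5.71°;  2α = 11.42°
edge 0: e_0 = (+3.04, +0.68);  n_0 = (+0.2183, -0.9759)
edge 2: e_2 = (-1.03, +0.87);  n_2 = (+0.6453, +0.7639)
∠(n_0, n_2) = 127.20°
δ = |180° − 127.20°| = 52.80°
52.80° > 2α = 11.42°  →  invalid

δ = 52.80°, invalid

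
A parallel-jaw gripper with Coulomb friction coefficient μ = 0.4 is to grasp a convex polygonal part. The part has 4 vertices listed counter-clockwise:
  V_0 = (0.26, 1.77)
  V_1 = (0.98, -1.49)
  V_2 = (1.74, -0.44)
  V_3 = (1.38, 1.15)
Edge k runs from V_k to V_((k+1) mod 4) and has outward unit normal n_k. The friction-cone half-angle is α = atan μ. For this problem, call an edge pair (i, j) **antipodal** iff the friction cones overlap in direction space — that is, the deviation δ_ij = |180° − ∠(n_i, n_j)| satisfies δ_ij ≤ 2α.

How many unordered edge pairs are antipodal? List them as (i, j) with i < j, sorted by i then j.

count = 1; pairs: (0,2)

α = atan 0.4 = 21.80°;  2α = 43.60°
n_0 = (-0.9765, -0.2157)
n_1 = (+0.8101, -0.5863)
n_2 = (+0.9753, +0.2208)
n_3 = (+0.4843, +0.8749)
  (0,1): δ = 48.35°  ·
  (0,2): δ = 0.30°  ✓
  (0,3): δ = 48.58°  ·
  (1,2): δ = 131.35°  ·
  (1,3): δ = 83.07°  ·
  (2,3): δ = 131.73°  ·
antipodal pairs: 1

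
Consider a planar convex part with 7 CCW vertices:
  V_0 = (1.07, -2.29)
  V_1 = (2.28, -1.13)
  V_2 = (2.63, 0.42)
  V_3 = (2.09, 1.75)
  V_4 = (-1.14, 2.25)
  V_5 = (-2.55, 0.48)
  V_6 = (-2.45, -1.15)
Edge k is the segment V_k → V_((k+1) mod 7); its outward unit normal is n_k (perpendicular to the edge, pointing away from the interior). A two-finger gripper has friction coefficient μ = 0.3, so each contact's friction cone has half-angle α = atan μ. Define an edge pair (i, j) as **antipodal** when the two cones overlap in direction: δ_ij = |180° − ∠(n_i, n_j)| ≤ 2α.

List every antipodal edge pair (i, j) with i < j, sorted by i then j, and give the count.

count = 5; pairs: (0,4), (1,4), (1,5), (2,5), (3,6)

α = atan 0.3 = 16.70°;  2α = 33.40°
n_0 = (+0.6920, -0.7219)
n_1 = (+0.9754, -0.2203)
n_2 = (+0.9265, +0.3762)
n_3 = (+0.1530, +0.9882)
n_4 = (-0.7822, +0.6231)
n_5 = (-0.9981, -0.0612)
n_6 = (-0.3081, -0.9514)
  (0,1): δ = 146.52°  ·
  (0,2): δ = 111.69°  ·
  (0,3): δ = 52.59°  ·
  (0,4): δ = 7.67°  ✓
  (0,5): δ = 49.72°  ·
  (0,6): δ = 118.26°  ·
  (1,2): δ = 145.18°  ·
  (1,3): δ = 86.08°  ·
  (1,4): δ = 25.82°  ✓
  (1,5): δ = 16.24°  ✓
  (1,6): δ = 84.78°  ·
  (2,3): δ = 120.90°  ·
  (2,4): δ = 60.64°  ·
  (2,5): δ = 18.59°  ✓
  (2,6): δ = 49.96°  ·
  (3,4): δ = 119.74°  ·
  (3,5): δ = 77.69°  ·
  (3,6): δ = 9.15°  ✓
  (4,5): δ = 137.95°  ·
  (4,6): δ = 69.40°  ·
  (5,6): δ = 111.46°  ·
antipodal pairs: 5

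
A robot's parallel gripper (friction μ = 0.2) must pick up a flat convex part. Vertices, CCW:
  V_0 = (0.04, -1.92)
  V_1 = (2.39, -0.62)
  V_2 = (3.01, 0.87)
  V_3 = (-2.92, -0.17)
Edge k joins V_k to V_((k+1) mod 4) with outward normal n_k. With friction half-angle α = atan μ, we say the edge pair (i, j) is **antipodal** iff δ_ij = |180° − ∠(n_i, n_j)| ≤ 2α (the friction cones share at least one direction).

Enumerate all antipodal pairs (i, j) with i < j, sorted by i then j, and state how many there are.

count = 1; pairs: (0,2)

α = atan 0.2 = 11.31°;  2α = 22.62°
n_0 = (+0.4841, -0.8750)
n_1 = (+0.9233, -0.3842)
n_2 = (-0.1727, +0.9850)
n_3 = (-0.5089, -0.8608)
  (0,1): δ = 141.54°  ·
  (0,2): δ = 19.00°  ✓
  (0,3): δ = 120.46°  ·
  (1,2): δ = 57.46°  ·
  (1,3): δ = 82.00°  ·
  (2,3): δ = 40.54°  ·
antipodal pairs: 1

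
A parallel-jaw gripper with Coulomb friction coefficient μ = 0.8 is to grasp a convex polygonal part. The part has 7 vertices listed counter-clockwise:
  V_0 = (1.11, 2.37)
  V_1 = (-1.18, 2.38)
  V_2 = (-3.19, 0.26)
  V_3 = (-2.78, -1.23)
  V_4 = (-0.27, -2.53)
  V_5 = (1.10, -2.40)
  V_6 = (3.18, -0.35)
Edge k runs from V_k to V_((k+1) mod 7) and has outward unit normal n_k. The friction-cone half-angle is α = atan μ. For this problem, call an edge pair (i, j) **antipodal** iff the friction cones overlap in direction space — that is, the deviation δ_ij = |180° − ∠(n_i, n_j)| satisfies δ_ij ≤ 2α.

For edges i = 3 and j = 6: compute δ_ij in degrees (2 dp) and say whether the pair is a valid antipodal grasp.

δ = 25.35°, valid

α = atan 0.8 = 38.66°;  2α = 77.32°
edge 3: e_3 = (+2.51, -1.30);  n_3 = (-0.4599, -0.8880)
edge 6: e_6 = (-2.07, +2.72);  n_6 = (+0.7958, +0.6056)
∠(n_3, n_6) = 154.65°
δ = |180° − 154.65°| = 25.35°
25.35° ≤ 2α = 77.32°  →  valid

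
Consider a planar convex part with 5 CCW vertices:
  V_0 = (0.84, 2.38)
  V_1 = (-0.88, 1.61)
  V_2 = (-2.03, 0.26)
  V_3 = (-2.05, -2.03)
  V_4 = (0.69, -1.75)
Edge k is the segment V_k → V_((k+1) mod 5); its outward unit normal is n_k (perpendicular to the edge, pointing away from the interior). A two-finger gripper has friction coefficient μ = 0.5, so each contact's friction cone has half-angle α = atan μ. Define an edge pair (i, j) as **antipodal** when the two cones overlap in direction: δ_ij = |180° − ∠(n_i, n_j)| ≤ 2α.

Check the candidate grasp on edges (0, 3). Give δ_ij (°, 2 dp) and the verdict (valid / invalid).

α = atan 0.5 = 26.57°;  2α = 53.13°
edge 0: e_0 = (-1.72, -0.77);  n_0 = (-0.4086, +0.9127)
edge 3: e_3 = (+2.74, +0.28);  n_3 = (+0.1017, -0.9948)
∠(n_0, n_3) = 161.72°
δ = |180° − 161.72°| = 18.28°
18.28° ≤ 2α = 53.13°  →  valid

δ = 18.28°, valid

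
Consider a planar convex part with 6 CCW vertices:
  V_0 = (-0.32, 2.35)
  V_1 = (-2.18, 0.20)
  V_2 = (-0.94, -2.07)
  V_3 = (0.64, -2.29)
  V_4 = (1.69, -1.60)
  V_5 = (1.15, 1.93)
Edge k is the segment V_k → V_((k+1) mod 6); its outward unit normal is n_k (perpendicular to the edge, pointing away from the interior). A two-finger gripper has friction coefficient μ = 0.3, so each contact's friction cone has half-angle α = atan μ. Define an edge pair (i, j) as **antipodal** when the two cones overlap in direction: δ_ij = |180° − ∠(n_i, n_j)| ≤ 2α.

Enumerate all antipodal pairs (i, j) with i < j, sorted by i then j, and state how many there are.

count = 3; pairs: (0,3), (1,4), (2,5)

α = atan 0.3 = 16.70°;  2α = 33.40°
n_0 = (-0.7563, +0.6543)
n_1 = (-0.8776, -0.4794)
n_2 = (-0.1379, -0.9904)
n_3 = (+0.5492, -0.8357)
n_4 = (+0.9885, +0.1512)
n_5 = (+0.2747, +0.9615)
  (0,1): δ = 110.49°  ·
  (0,2): δ = 57.06°  ·
  (0,3): δ = 15.83°  ✓
  (0,4): δ = 49.56°  ·
  (0,5): δ = 114.92°  ·
  (1,2): δ = 126.57°  ·
  (1,3): δ = 85.34°  ·
  (1,4): δ = 19.95°  ✓
  (1,5): δ = 45.41°  ·
  (2,3): δ = 138.76°  ·
  (2,4): δ = 73.38°  ·
  (2,5): δ = 8.02°  ✓
  (3,4): δ = 114.61°  ·
  (3,5): δ = 49.26°  ·
  (4,5): δ = 114.64°  ·
antipodal pairs: 3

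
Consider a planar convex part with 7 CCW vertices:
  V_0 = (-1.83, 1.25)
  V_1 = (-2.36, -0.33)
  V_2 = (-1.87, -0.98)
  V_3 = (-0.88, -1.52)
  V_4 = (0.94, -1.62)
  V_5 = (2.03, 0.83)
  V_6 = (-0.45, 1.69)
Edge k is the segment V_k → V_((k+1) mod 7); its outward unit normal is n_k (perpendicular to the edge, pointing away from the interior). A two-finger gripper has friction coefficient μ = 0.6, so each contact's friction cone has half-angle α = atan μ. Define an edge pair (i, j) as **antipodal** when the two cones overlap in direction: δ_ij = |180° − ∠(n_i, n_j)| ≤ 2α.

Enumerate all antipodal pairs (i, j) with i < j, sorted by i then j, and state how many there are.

α = atan 0.6 = 30.96°;  2α = 61.93°
n_0 = (-0.9481, +0.3180)
n_1 = (-0.7985, -0.6020)
n_2 = (-0.4789, -0.8779)
n_3 = (-0.0549, -0.9985)
n_4 = (+0.9137, -0.4065)
n_5 = (+0.3276, +0.9448)
n_6 = (-0.3038, +0.9527)
  (0,1): δ = 124.45°  ·
  (0,2): δ = 100.07°  ·
  (0,3): δ = 74.60°  ·
  (0,4): δ = 5.44°  ✓
  (0,5): δ = 89.42°  ·
  (0,6): δ = 126.23°  ·
  (1,2): δ = 155.62°  ·
  (1,3): δ = 130.16°  ·
  (1,4): δ = 60.99°  ✓
  (1,5): δ = 33.86°  ✓
  (1,6): δ = 70.67°  ·
  (2,3): δ = 154.53°  ·
  (2,4): δ = 85.37°  ·
  (2,5): δ = 9.49°  ✓
  (2,6): δ = 46.29°  ✓
  (3,4): δ = 110.84°  ·
  (3,5): δ = 15.98°  ✓
  (3,6): δ = 20.83°  ✓
  (4,5): δ = 85.14°  ·
  (4,6): δ = 48.33°  ✓
  (5,6): δ = 143.19°  ·
antipodal pairs: 8

count = 8; pairs: (0,4), (1,4), (1,5), (2,5), (2,6), (3,5), (3,6), (4,6)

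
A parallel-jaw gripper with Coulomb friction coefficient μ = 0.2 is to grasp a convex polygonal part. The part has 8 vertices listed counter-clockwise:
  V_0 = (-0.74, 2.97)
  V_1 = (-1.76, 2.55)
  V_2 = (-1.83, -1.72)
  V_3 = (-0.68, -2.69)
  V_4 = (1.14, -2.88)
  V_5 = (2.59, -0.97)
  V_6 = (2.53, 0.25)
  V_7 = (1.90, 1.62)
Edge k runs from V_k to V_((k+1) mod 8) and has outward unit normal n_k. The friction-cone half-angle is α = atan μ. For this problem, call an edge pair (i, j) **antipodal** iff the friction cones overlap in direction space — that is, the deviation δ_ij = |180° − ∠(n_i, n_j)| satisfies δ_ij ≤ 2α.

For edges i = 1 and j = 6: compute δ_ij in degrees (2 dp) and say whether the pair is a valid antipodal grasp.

δ = 25.63°, invalid

α = atan 0.2 = 11.31°;  2α = 22.62°
edge 1: e_1 = (-0.07, -4.27);  n_1 = (-0.9999, +0.0164)
edge 6: e_6 = (-0.63, +1.37);  n_6 = (+0.9085, +0.4178)
∠(n_1, n_6) = 154.37°
δ = |180° − 154.37°| = 25.63°
25.63° > 2α = 22.62°  →  invalid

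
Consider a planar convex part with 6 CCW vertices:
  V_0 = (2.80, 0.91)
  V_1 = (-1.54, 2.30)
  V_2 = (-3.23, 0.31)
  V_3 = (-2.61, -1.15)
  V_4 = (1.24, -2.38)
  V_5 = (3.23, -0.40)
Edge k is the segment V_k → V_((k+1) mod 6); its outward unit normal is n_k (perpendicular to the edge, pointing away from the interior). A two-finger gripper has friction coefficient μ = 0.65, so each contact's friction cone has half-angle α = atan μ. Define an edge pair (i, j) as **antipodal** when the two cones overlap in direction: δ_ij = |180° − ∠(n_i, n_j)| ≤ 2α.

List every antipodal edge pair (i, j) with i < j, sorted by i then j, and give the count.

count = 7; pairs: (0,2), (0,3), (0,4), (1,4), (1,5), (2,5), (3,5)

α = atan 0.65 = 33.02°;  2α = 66.05°
n_0 = (+0.3050, +0.9523)
n_1 = (-0.7622, +0.6473)
n_2 = (-0.9204, -0.3909)
n_3 = (-0.3043, -0.9526)
n_4 = (+0.7053, -0.7089)
n_5 = (+0.9501, +0.3119)
  (0,1): δ = 112.58°  ·
  (0,2): δ = 49.23°  ✓
  (0,3): δ = 0.04°  ✓
  (0,4): δ = 62.61°  ✓
  (0,5): δ = 125.93°  ·
  (1,2): δ = 116.65°  ·
  (1,3): δ = 67.38°  ·
  (1,4): δ = 4.80°  ✓
  (1,5): δ = 58.51°  ✓
  (2,3): δ = 130.73°  ·
  (2,4): δ = 68.15°  ·
  (2,5): δ = 4.84°  ✓
  (3,4): δ = 117.43°  ·
  (3,5): δ = 54.11°  ✓
  (4,5): δ = 116.68°  ·
antipodal pairs: 7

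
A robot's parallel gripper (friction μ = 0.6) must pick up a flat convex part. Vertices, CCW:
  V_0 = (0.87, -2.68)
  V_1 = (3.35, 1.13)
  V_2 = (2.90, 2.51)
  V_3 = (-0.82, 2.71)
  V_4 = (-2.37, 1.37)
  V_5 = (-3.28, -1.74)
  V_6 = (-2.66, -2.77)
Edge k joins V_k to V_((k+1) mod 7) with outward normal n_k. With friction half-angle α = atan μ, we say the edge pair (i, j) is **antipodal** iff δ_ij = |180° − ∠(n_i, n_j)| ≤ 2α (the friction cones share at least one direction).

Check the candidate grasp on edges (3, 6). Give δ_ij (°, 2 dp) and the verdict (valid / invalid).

δ = 39.38°, valid

α = atan 0.6 = 30.96°;  2α = 61.93°
edge 3: e_3 = (-1.55, -1.34);  n_3 = (-0.6540, +0.7565)
edge 6: e_6 = (+3.53, +0.09);  n_6 = (+0.0255, -0.9997)
∠(n_3, n_6) = 140.62°
δ = |180° − 140.62°| = 39.38°
39.38° ≤ 2α = 61.93°  →  valid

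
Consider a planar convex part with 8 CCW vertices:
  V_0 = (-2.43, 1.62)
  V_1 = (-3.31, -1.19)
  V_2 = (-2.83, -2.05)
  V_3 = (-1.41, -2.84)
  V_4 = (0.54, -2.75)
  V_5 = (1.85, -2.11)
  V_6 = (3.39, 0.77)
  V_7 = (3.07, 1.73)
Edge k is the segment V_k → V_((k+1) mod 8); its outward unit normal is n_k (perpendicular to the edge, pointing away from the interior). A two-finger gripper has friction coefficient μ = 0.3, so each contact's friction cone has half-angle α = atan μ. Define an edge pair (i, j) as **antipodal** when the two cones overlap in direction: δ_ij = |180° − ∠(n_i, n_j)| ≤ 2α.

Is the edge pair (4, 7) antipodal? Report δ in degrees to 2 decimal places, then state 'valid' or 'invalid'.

δ = 24.89°, valid

α = atan 0.3 = 16.70°;  2α = 33.40°
edge 4: e_4 = (+1.31, +0.64);  n_4 = (+0.4390, -0.8985)
edge 7: e_7 = (-5.50, -0.11);  n_7 = (-0.0200, +0.9998)
∠(n_4, n_7) = 155.11°
δ = |180° − 155.11°| = 24.89°
24.89° ≤ 2α = 33.40°  →  valid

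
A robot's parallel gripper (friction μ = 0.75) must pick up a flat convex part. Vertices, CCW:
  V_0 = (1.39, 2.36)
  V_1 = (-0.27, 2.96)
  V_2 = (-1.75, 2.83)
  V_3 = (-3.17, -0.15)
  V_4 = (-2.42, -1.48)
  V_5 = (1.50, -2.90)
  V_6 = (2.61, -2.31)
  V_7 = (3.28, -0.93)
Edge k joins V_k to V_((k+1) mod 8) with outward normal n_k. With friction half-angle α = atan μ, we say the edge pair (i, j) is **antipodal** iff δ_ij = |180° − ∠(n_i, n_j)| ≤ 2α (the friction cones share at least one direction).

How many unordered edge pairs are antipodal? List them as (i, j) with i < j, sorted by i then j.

α = atan 0.75 = 36.87°;  2α = 73.74°
n_0 = (+0.3399, +0.9405)
n_1 = (-0.0875, +0.9962)
n_2 = (-0.9027, +0.4302)
n_3 = (-0.8711, -0.4912)
n_4 = (-0.3406, -0.9402)
n_5 = (+0.4693, -0.8830)
n_6 = (+0.8996, -0.4368)
n_7 = (+0.8671, +0.4981)
  (0,1): δ = 155.11°  ·
  (0,2): δ = 95.61°  ·
  (0,3): δ = 40.71°  ✓
  (0,4): δ = 0.04°  ✓
  (0,5): δ = 47.86°  ✓
  (0,6): δ = 83.98°  ·
  (0,7): δ = 139.75°  ·
  (1,2): δ = 120.50°  ·
  (1,3): δ = 65.60°  ✓
  (1,4): δ = 24.93°  ✓
  (1,5): δ = 22.97°  ✓
  (1,6): δ = 59.08°  ✓
  (1,7): δ = 114.86°  ·
  (2,3): δ = 125.10°  ·
  (2,4): δ = 84.43°  ·
  (2,5): δ = 36.53°  ✓
  (2,6): δ = 0.42°  ✓
  (2,7): δ = 55.35°  ✓
  (3,4): δ = 139.33°  ·
  (3,5): δ = 91.43°  ·
  (3,6): δ = 55.32°  ✓
  (3,7): δ = 0.46°  ✓
  (4,5): δ = 132.10°  ·
  (4,6): δ = 95.98°  ·
  (4,7): δ = 40.21°  ✓
  (5,6): δ = 143.89°  ·
  (5,7): δ = 88.12°  ·
  (6,7): δ = 124.23°  ·
antipodal pairs: 13

count = 13; pairs: (0,3), (0,4), (0,5), (1,3), (1,4), (1,5), (1,6), (2,5), (2,6), (2,7), (3,6), (3,7), (4,7)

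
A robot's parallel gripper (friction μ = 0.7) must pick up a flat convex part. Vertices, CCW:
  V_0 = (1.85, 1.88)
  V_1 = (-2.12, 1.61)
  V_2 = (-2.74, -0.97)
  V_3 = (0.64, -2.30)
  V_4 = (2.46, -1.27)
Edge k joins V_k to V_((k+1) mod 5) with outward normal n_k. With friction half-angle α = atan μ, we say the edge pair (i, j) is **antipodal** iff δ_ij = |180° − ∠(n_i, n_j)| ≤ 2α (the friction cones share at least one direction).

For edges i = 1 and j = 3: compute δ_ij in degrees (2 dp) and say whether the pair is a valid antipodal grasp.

α = atan 0.7 = 34.99°;  2α = 69.98°
edge 1: e_1 = (-0.62, -2.58);  n_1 = (-0.9723, +0.2337)
edge 3: e_3 = (+1.82, +1.03);  n_3 = (+0.4925, -0.8703)
∠(n_1, n_3) = 133.02°
δ = |180° − 133.02°| = 46.98°
46.98° ≤ 2α = 69.98°  →  valid

δ = 46.98°, valid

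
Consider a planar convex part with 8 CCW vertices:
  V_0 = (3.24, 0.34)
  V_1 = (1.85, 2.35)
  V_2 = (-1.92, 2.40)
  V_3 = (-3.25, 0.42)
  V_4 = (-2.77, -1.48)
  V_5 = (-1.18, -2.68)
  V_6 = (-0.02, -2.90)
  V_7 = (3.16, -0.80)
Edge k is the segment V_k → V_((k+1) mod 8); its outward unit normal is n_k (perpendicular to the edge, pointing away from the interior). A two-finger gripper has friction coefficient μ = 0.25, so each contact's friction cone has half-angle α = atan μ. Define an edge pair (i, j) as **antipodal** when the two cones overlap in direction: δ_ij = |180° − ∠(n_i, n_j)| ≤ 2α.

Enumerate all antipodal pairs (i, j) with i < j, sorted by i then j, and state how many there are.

α = atan 0.25 = 14.04°;  2α = 28.07°
n_0 = (+0.8225, +0.5688)
n_1 = (+0.0133, +0.9999)
n_2 = (-0.8301, +0.5576)
n_3 = (-0.9695, -0.2449)
n_4 = (-0.6024, -0.7982)
n_5 = (-0.1863, -0.9825)
n_6 = (+0.5511, -0.8345)
n_7 = (+0.9975, -0.0700)
  (0,1): δ = 125.43°  ·
  (0,2): δ = 68.56°  ·
  (0,3): δ = 20.49°  ✓
  (0,4): δ = 18.29°  ✓
  (0,5): δ = 44.60°  ·
  (0,6): δ = 88.77°  ·
  (0,7): δ = 141.32°  ·
  (1,2): δ = 123.13°  ·
  (1,3): δ = 75.06°  ·
  (1,4): δ = 36.28°  ·
  (1,5): δ = 9.98°  ✓
  (1,6): δ = 34.20°  ·
  (1,7): δ = 86.75°  ·
  (2,3): δ = 131.93°  ·
  (2,4): δ = 93.15°  ·
  (2,5): δ = 66.85°  ·
  (2,6): δ = 22.67°  ✓
  (2,7): δ = 29.88°  ·
  (3,4): δ = 141.22°  ·
  (3,5): δ = 114.92°  ·
  (3,6): δ = 70.74°  ·
  (3,7): δ = 18.19°  ✓
  (4,5): δ = 153.70°  ·
  (4,6): δ = 109.52°  ·
  (4,7): δ = 56.97°  ·
  (5,6): δ = 135.82°  ·
  (5,7): δ = 83.28°  ·
  (6,7): δ = 127.45°  ·
antipodal pairs: 5

count = 5; pairs: (0,3), (0,4), (1,5), (2,6), (3,7)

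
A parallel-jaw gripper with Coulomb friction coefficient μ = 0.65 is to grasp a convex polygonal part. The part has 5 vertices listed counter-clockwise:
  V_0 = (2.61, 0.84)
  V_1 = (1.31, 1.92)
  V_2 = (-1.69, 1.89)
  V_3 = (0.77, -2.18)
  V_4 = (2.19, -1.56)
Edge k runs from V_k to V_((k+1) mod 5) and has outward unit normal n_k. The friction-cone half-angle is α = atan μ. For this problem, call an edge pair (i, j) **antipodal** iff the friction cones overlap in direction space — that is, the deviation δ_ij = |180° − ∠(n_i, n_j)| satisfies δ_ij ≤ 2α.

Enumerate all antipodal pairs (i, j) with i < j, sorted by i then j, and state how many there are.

α = atan 0.65 = 33.02°;  2α = 66.05°
n_0 = (+0.6390, +0.7692)
n_1 = (-0.0100, +1.0000)
n_2 = (-0.8558, -0.5173)
n_3 = (+0.4001, -0.9165)
n_4 = (+0.9850, -0.1724)
  (0,1): δ = 139.71°  ·
  (0,2): δ = 19.13°  ✓
  (0,3): δ = 63.31°  ✓
  (0,4): δ = 119.79°  ·
  (1,2): δ = 59.42°  ✓
  (1,3): δ = 23.01°  ✓
  (1,4): δ = 79.50°  ·
  (2,3): δ = 97.56°  ·
  (2,4): δ = 41.08°  ✓
  (3,4): δ = 123.51°  ·
antipodal pairs: 5

count = 5; pairs: (0,2), (0,3), (1,2), (1,3), (2,4)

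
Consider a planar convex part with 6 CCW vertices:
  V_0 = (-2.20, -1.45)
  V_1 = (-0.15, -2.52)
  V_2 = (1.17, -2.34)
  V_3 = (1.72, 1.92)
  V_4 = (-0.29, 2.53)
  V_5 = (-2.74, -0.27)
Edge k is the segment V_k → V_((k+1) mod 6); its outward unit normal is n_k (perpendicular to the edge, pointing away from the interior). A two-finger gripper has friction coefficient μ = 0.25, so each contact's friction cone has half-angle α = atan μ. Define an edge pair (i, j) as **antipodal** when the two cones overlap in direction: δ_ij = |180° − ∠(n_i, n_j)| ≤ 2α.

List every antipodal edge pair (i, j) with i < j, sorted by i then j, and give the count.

count = 2; pairs: (0,3), (1,3)

α = atan 0.25 = 14.04°;  2α = 28.07°
n_0 = (-0.4627, -0.8865)
n_1 = (+0.1351, -0.9908)
n_2 = (+0.9918, -0.1280)
n_3 = (+0.2904, +0.9569)
n_4 = (-0.7526, +0.6585)
n_5 = (-0.9093, -0.4161)
  (0,1): δ = 144.67°  ·
  (0,2): δ = 69.79°  ·
  (0,3): δ = 10.68°  ✓
  (0,4): δ = 76.38°  ·
  (0,5): δ = 142.15°  ·
  (1,2): δ = 105.12°  ·
  (1,3): δ = 24.65°  ✓
  (1,4): δ = 41.05°  ·
  (1,5): δ = 106.82°  ·
  (2,3): δ = 99.53°  ·
  (2,4): δ = 33.83°  ·
  (2,5): δ = 31.95°  ·
  (3,4): δ = 114.30°  ·
  (3,5): δ = 48.53°  ·
  (4,5): δ = 114.22°  ·
antipodal pairs: 2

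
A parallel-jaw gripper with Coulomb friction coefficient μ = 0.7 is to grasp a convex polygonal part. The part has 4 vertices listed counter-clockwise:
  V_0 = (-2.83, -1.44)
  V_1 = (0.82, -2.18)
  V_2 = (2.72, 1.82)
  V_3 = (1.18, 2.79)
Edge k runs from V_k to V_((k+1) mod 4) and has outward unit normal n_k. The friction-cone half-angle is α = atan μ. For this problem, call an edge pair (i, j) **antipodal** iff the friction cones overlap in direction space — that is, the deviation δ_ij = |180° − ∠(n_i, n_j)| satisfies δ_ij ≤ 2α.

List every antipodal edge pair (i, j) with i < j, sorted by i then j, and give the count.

α = atan 0.7 = 34.99°;  2α = 69.98°
n_0 = (-0.1987, -0.9801)
n_1 = (+0.9033, -0.4291)
n_2 = (+0.5330, +0.8461)
n_3 = (-0.7257, +0.6880)
  (0,1): δ = 103.95°  ·
  (0,2): δ = 20.74°  ✓
  (0,3): δ = 57.99°  ✓
  (1,2): δ = 96.80°  ·
  (1,3): δ = 18.06°  ✓
  (2,3): δ = 101.27°  ·
antipodal pairs: 3

count = 3; pairs: (0,2), (0,3), (1,3)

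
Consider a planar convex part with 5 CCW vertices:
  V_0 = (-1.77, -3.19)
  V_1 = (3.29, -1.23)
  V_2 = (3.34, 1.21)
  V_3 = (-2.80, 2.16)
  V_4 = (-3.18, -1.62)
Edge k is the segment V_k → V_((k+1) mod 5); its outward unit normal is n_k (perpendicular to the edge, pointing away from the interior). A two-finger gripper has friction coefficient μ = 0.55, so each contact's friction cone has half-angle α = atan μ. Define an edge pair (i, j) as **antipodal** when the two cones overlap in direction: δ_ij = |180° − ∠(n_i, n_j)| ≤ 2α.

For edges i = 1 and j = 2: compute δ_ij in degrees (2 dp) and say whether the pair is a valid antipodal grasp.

α = atan 0.55 = 28.81°;  2α = 57.62°
edge 1: e_1 = (+0.05, +2.44);  n_1 = (+0.9998, -0.0205)
edge 2: e_2 = (-6.14, +0.95);  n_2 = (+0.1529, +0.9882)
∠(n_1, n_2) = 82.38°
δ = |180° − 82.38°| = 97.62°
97.62° > 2α = 57.62°  →  invalid

δ = 97.62°, invalid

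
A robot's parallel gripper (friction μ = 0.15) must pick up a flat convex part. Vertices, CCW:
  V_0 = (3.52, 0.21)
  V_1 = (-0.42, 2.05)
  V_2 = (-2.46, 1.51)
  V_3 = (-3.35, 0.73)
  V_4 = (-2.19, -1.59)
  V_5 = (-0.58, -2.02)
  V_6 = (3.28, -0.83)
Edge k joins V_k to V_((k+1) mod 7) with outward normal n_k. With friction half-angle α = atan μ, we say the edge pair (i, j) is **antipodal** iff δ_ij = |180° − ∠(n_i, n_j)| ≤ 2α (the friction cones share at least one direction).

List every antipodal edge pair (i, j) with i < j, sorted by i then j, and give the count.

count = 2; pairs: (0,4), (1,5)

α = atan 0.15 = 8.53°;  2α = 17.06°
n_0 = (+0.4231, +0.9061)
n_1 = (-0.2559, +0.9667)
n_2 = (-0.6591, +0.7521)
n_3 = (-0.8944, -0.4472)
n_4 = (-0.2580, -0.9661)
n_5 = (+0.2946, -0.9556)
n_6 = (+0.9744, -0.2249)
  (0,1): δ = 140.14°  ·
  (0,2): δ = 113.74°  ·
  (0,3): δ = 38.40°  ·
  (0,4): δ = 10.08°  ✓
  (0,5): δ = 42.17°  ·
  (0,6): δ = 102.04°  ·
  (1,2): δ = 153.60°  ·
  (1,3): δ = 78.26°  ·
  (1,4): δ = 29.78°  ·
  (1,5): δ = 2.31°  ✓
  (1,6): δ = 62.18°  ·
  (2,3): δ = 104.67°  ·
  (2,4): δ = 56.19°  ·
  (2,5): δ = 24.10°  ·
  (2,6): δ = 35.77°  ·
  (3,4): δ = 131.52°  ·
  (3,5): δ = 99.43°  ·
  (3,6): δ = 39.56°  ·
  (4,5): δ = 147.91°  ·
  (4,6): δ = 88.04°  ·
  (5,6): δ = 120.13°  ·
antipodal pairs: 2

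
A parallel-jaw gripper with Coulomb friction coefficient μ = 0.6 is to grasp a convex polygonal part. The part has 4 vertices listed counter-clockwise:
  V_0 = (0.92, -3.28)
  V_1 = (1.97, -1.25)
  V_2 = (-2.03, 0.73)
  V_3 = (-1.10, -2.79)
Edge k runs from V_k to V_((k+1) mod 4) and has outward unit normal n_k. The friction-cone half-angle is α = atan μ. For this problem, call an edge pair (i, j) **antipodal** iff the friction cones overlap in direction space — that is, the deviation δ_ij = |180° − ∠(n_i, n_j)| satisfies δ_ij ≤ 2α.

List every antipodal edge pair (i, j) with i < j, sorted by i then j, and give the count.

count = 3; pairs: (0,2), (1,2), (1,3)

α = atan 0.6 = 30.96°;  2α = 61.93°
n_0 = (+0.8882, -0.4594)
n_1 = (+0.4436, +0.8962)
n_2 = (-0.9668, -0.2554)
n_3 = (-0.2357, -0.9718)
  (0,1): δ = 88.99°  ·
  (0,2): δ = 42.15°  ✓
  (0,3): δ = 103.71°  ·
  (1,2): δ = 48.86°  ✓
  (1,3): δ = 12.70°  ✓
  (2,3): δ = 118.43°  ·
antipodal pairs: 3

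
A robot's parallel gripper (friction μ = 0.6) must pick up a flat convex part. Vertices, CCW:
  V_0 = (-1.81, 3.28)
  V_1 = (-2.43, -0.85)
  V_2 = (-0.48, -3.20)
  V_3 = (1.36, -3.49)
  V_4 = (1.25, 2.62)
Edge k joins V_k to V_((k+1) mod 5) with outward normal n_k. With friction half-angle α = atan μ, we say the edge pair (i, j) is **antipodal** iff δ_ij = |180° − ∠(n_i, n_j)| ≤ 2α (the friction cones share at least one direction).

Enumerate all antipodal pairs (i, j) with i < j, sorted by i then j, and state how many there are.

α = atan 0.6 = 30.96°;  2α = 61.93°
n_0 = (-0.9889, +0.1485)
n_1 = (-0.7696, -0.6386)
n_2 = (-0.1557, -0.9878)
n_3 = (+0.9998, +0.0180)
n_4 = (+0.2108, +0.9775)
  (0,1): δ = 131.78°  ·
  (0,2): δ = 90.42°  ·
  (0,3): δ = 9.57°  ✓
  (0,4): δ = 86.37°  ·
  (1,2): δ = 138.64°  ·
  (1,3): δ = 38.65°  ✓
  (1,4): δ = 38.14°  ✓
  (2,3): δ = 80.01°  ·
  (2,4): δ = 3.21°  ✓
  (3,4): δ = 103.20°  ·
antipodal pairs: 4

count = 4; pairs: (0,3), (1,3), (1,4), (2,4)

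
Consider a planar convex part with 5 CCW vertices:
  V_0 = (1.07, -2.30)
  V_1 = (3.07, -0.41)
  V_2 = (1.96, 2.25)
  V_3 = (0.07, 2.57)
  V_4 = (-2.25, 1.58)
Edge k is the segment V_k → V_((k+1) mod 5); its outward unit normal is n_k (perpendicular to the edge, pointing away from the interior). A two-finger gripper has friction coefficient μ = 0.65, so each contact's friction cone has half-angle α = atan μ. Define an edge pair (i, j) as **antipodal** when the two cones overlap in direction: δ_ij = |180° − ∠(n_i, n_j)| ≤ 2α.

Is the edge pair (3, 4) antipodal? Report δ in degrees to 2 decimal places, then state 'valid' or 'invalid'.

α = atan 0.65 = 33.02°;  2α = 66.05°
edge 3: e_3 = (-2.32, -0.99);  n_3 = (-0.3925, +0.9198)
edge 4: e_4 = (+3.32, -3.88);  n_4 = (-0.7598, -0.6501)
∠(n_3, n_4) = 107.44°
δ = |180° − 107.44°| = 72.56°
72.56° > 2α = 66.05°  →  invalid

δ = 72.56°, invalid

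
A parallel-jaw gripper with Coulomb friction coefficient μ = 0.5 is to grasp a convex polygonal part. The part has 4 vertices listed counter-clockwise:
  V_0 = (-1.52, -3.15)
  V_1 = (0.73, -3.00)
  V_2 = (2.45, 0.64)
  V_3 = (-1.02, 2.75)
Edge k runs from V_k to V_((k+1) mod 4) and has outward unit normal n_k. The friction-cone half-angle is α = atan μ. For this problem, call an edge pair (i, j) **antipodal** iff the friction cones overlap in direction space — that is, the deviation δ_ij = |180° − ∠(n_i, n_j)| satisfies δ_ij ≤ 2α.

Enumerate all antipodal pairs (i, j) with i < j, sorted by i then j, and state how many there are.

count = 2; pairs: (0,2), (1,3)

α = atan 0.5 = 26.57°;  2α = 53.13°
n_0 = (+0.0665, -0.9978)
n_1 = (+0.9041, -0.4272)
n_2 = (+0.5196, +0.8544)
n_3 = (-0.9964, +0.0844)
  (0,1): δ = 119.11°  ·
  (0,2): δ = 35.12°  ✓
  (0,3): δ = 81.34°  ·
  (1,2): δ = 96.01°  ·
  (1,3): δ = 20.45°  ✓
  (2,3): δ = 63.54°  ·
antipodal pairs: 2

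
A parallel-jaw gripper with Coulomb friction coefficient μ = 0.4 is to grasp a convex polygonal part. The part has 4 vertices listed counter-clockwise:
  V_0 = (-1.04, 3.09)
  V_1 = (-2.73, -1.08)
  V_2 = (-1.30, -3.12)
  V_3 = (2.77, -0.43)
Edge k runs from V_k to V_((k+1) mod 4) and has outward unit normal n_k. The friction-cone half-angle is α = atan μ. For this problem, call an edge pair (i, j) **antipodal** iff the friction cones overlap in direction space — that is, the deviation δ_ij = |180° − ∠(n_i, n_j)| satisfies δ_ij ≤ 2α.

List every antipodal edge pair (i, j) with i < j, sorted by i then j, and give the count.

count = 2; pairs: (0,2), (1,3)

α = atan 0.4 = 21.80°;  2α = 43.60°
n_0 = (-0.9268, +0.3756)
n_1 = (-0.8189, -0.5740)
n_2 = (+0.5514, -0.8343)
n_3 = (+0.6786, +0.7345)
  (0,1): δ = 122.91°  ·
  (0,2): δ = 34.48°  ✓
  (0,3): δ = 69.33°  ·
  (1,2): δ = 91.57°  ·
  (1,3): δ = 12.24°  ✓
  (2,3): δ = 76.20°  ·
antipodal pairs: 2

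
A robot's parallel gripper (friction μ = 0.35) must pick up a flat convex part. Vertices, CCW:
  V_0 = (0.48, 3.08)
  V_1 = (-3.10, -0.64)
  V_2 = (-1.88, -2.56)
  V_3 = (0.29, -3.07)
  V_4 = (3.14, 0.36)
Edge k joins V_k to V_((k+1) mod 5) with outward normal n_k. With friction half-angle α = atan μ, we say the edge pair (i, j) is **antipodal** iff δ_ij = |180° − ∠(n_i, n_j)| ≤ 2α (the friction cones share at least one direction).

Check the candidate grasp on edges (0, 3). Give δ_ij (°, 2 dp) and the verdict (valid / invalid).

α = atan 0.35 = 19.29°;  2α = 38.58°
edge 0: e_0 = (-3.58, -3.72);  n_0 = (-0.7205, +0.6934)
edge 3: e_3 = (+2.85, +3.43);  n_3 = (+0.7691, -0.6391)
∠(n_0, n_3) = 175.82°
δ = |180° − 175.82°| = 4.18°
4.18° ≤ 2α = 38.58°  →  valid

δ = 4.18°, valid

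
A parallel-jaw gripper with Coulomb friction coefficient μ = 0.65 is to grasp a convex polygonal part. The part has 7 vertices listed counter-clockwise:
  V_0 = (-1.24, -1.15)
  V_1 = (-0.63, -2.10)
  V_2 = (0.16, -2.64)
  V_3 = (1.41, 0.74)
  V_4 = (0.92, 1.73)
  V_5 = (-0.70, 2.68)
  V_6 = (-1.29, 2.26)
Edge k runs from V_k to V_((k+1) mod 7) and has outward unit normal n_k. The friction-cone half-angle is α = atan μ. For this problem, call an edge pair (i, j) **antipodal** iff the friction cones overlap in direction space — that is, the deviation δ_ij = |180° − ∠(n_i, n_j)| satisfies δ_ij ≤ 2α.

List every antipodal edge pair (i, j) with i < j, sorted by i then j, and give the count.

α = atan 0.65 = 33.02°;  2α = 66.05°
n_0 = (-0.8415, -0.5403)
n_1 = (-0.5643, -0.8256)
n_2 = (+0.9379, -0.3469)
n_3 = (+0.8962, +0.4436)
n_4 = (+0.5059, +0.8626)
n_5 = (-0.5799, +0.8147)
n_6 = (-0.9999, -0.0147)
  (0,1): δ = 157.06°  ·
  (0,2): δ = 53.00°  ✓
  (0,3): δ = 6.37°  ✓
  (0,4): δ = 26.91°  ✓
  (0,5): δ = 92.74°  ·
  (0,6): δ = 148.14°  ·
  (1,2): δ = 75.94°  ·
  (1,3): δ = 29.31°  ✓
  (1,4): δ = 3.97°  ✓
  (1,5): δ = 69.80°  ·
  (1,6): δ = 125.19°  ·
  (2,3): δ = 133.37°  ·
  (2,4): δ = 100.09°  ·
  (2,5): δ = 34.26°  ✓
  (2,6): δ = 21.14°  ✓
  (3,4): δ = 146.72°  ·
  (3,5): δ = 80.89°  ·
  (3,6): δ = 25.49°  ✓
  (4,5): δ = 114.17°  ·
  (4,6): δ = 58.77°  ✓
  (5,6): δ = 124.61°  ·
antipodal pairs: 9

count = 9; pairs: (0,2), (0,3), (0,4), (1,3), (1,4), (2,5), (2,6), (3,6), (4,6)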